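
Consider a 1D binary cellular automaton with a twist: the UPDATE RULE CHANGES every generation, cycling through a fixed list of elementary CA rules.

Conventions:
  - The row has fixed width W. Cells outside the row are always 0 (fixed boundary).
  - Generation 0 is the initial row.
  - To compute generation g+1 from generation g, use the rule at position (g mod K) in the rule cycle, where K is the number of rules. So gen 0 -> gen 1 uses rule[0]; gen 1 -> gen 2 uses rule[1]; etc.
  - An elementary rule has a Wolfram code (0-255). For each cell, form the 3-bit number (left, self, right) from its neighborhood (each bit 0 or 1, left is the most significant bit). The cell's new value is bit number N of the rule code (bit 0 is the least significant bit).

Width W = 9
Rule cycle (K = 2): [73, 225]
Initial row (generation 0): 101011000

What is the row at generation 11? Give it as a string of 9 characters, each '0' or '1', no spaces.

Answer: 110000101

Derivation:
Gen 0: 101011000
Gen 1 (rule 73): 000011011
Gen 2 (rule 225): 111001101
Gen 3 (rule 73): 101001100
Gen 4 (rule 225): 010000101
Gen 5 (rule 73): 000110000
Gen 6 (rule 225): 110010111
Gen 7 (rule 73): 110000101
Gen 8 (rule 225): 010110010
Gen 9 (rule 73): 000110000
Gen 10 (rule 225): 110010111
Gen 11 (rule 73): 110000101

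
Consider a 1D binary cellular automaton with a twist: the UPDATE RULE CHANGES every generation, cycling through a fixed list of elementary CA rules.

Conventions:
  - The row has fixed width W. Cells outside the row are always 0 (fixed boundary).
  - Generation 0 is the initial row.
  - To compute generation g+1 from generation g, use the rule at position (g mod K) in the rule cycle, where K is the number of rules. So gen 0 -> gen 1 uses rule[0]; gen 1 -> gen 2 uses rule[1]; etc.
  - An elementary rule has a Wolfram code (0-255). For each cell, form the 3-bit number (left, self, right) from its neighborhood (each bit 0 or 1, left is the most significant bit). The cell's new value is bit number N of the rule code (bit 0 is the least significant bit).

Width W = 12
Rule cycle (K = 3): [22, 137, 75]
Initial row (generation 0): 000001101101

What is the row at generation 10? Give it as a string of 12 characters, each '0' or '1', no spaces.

Gen 0: 000001101101
Gen 1 (rule 22): 000010000001
Gen 2 (rule 137): 111000111100
Gen 3 (rule 75): 101011100101
Gen 4 (rule 22): 101000011101
Gen 5 (rule 137): 000011011000
Gen 6 (rule 75): 111111011011
Gen 7 (rule 22): 000000000000
Gen 8 (rule 137): 111111111111
Gen 9 (rule 75): 100000000001
Gen 10 (rule 22): 110000000011

Answer: 110000000011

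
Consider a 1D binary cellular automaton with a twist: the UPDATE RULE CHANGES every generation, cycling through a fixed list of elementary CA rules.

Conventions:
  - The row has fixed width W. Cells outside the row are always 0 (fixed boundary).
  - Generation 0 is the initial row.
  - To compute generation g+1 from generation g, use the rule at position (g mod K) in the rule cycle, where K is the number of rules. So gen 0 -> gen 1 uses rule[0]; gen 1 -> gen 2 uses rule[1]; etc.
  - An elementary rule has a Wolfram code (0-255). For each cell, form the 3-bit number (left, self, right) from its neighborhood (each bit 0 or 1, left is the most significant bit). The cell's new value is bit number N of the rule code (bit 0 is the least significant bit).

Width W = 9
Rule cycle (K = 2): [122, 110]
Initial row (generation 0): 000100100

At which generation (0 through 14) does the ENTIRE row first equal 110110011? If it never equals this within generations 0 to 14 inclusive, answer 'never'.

Gen 0: 000100100
Gen 1 (rule 122): 001011010
Gen 2 (rule 110): 011111110
Gen 3 (rule 122): 110000011
Gen 4 (rule 110): 110000111
Gen 5 (rule 122): 111001101
Gen 6 (rule 110): 101011111
Gen 7 (rule 122): 010110001
Gen 8 (rule 110): 111110011
Gen 9 (rule 122): 100011111
Gen 10 (rule 110): 100110001
Gen 11 (rule 122): 011111010
Gen 12 (rule 110): 110001110
Gen 13 (rule 122): 111011011
Gen 14 (rule 110): 101111111

Answer: never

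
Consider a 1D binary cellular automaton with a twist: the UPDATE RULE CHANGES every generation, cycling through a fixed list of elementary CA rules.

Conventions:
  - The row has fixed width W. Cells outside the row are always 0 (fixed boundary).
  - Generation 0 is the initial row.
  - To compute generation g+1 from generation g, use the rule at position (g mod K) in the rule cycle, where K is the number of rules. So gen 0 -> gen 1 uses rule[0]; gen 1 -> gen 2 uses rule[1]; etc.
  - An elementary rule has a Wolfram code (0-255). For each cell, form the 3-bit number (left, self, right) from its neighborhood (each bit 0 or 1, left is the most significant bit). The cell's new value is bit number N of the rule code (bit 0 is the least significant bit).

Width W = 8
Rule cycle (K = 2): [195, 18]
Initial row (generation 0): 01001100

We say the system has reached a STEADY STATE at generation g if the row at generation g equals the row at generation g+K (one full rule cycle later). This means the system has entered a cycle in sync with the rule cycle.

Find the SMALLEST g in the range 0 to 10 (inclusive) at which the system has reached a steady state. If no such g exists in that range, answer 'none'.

Answer: 4

Derivation:
Gen 0: 01001100
Gen 1 (rule 195): 10010101
Gen 2 (rule 18): 01100000
Gen 3 (rule 195): 10101111
Gen 4 (rule 18): 00000000
Gen 5 (rule 195): 11111111
Gen 6 (rule 18): 00000000
Gen 7 (rule 195): 11111111
Gen 8 (rule 18): 00000000
Gen 9 (rule 195): 11111111
Gen 10 (rule 18): 00000000
Gen 11 (rule 195): 11111111
Gen 12 (rule 18): 00000000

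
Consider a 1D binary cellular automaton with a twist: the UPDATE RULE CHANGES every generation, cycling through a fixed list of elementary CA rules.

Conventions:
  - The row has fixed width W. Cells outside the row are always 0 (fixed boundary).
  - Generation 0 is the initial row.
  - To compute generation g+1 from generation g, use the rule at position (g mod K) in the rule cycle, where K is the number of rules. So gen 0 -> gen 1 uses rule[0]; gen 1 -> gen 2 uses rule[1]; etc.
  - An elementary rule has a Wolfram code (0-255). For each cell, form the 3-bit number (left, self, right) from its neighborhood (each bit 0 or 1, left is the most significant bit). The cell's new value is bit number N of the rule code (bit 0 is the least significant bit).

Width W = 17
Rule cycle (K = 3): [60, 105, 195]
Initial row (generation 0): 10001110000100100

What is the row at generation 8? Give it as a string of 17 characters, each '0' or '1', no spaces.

Gen 0: 10001110000100100
Gen 1 (rule 60): 11001001000110110
Gen 2 (rule 105): 11000000010111110
Gen 3 (rule 195): 01011111100011110
Gen 4 (rule 60): 01110000010010001
Gen 5 (rule 105): 01010111000000100
Gen 6 (rule 195): 10000011011111001
Gen 7 (rule 60): 11000010110000101
Gen 8 (rule 105): 11011001110110010

Answer: 11011001110110010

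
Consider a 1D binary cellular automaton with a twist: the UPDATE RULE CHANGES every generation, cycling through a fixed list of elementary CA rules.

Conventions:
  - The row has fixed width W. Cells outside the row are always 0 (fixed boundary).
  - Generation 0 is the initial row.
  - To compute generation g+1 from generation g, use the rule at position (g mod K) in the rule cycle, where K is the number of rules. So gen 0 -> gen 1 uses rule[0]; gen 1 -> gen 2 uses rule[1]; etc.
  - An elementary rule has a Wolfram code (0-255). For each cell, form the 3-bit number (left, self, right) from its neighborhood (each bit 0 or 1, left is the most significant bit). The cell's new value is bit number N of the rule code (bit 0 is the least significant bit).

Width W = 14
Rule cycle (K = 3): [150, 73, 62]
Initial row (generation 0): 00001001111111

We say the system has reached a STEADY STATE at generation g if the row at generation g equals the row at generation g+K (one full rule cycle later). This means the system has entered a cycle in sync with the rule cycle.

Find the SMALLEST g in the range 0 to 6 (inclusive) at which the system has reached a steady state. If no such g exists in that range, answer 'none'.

Gen 0: 00001001111111
Gen 1 (rule 150): 00011110111110
Gen 2 (rule 73): 11010010100010
Gen 3 (rule 62): 10111111110111
Gen 4 (rule 150): 10011111100010
Gen 5 (rule 73): 00010000101000
Gen 6 (rule 62): 00111001111100
Gen 7 (rule 150): 01010110111010
Gen 8 (rule 73): 00000110101000
Gen 9 (rule 62): 00001101111100

Answer: none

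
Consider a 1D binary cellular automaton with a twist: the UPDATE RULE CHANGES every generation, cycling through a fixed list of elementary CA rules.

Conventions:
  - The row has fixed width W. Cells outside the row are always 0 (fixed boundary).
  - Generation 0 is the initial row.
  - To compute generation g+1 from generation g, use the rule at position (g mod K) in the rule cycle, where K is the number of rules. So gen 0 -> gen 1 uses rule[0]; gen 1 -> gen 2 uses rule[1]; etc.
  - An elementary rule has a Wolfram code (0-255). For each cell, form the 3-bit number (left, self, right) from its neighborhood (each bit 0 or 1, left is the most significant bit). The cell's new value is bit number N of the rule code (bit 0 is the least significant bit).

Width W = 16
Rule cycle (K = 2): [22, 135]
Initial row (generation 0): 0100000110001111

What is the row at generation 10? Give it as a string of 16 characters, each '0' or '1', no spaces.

Answer: 0001000111111111

Derivation:
Gen 0: 0100000110001111
Gen 1 (rule 22): 1110001001010000
Gen 2 (rule 135): 0100111011010111
Gen 3 (rule 22): 1111000000010000
Gen 4 (rule 135): 0110011111110111
Gen 5 (rule 22): 1001100000000000
Gen 6 (rule 135): 1010001111111111
Gen 7 (rule 22): 1011010000000000
Gen 8 (rule 135): 1000010111111111
Gen 9 (rule 22): 1100110000000000
Gen 10 (rule 135): 0001000111111111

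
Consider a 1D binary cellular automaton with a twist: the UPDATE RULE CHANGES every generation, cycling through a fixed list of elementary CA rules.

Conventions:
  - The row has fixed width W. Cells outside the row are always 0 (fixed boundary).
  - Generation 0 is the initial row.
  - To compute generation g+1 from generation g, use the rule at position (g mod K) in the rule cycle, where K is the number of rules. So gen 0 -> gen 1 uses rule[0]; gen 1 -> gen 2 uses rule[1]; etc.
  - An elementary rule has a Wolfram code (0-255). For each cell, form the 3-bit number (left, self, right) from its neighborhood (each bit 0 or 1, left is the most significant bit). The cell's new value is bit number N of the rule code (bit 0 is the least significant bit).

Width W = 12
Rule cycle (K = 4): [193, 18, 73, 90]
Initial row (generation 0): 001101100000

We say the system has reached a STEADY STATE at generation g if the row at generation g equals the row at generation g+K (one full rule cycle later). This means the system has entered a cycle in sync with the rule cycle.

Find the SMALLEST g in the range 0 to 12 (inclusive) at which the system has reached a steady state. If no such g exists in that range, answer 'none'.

Gen 0: 001101100000
Gen 1 (rule 193): 100100101111
Gen 2 (rule 18): 011011000000
Gen 3 (rule 73): 011011011111
Gen 4 (rule 90): 111011010001
Gen 5 (rule 193): 011001000100
Gen 6 (rule 18): 100110101010
Gen 7 (rule 73): 000110000000
Gen 8 (rule 90): 001111000000
Gen 9 (rule 193): 100111011111
Gen 10 (rule 18): 011000000000
Gen 11 (rule 73): 011011111111
Gen 12 (rule 90): 111010000001
Gen 13 (rule 193): 011000111100
Gen 14 (rule 18): 100101000010
Gen 15 (rule 73): 000000011000
Gen 16 (rule 90): 000000111100

Answer: none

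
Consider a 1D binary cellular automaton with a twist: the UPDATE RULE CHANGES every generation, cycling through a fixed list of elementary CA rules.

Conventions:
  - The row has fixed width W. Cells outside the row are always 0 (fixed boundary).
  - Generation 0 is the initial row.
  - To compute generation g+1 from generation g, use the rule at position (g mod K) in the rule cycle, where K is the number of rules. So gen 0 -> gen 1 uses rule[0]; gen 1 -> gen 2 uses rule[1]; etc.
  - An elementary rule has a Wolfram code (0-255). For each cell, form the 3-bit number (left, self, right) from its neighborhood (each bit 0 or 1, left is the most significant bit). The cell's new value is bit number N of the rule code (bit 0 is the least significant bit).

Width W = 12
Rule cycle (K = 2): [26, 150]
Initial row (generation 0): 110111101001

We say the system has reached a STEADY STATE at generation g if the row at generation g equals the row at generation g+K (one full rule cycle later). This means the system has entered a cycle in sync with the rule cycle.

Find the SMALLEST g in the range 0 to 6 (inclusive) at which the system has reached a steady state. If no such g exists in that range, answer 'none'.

Answer: none

Derivation:
Gen 0: 110111101001
Gen 1 (rule 26): 100100000110
Gen 2 (rule 150): 111110001001
Gen 3 (rule 26): 100001010110
Gen 4 (rule 150): 110011010001
Gen 5 (rule 26): 101110001010
Gen 6 (rule 150): 100101011011
Gen 7 (rule 26): 011000010010
Gen 8 (rule 150): 100100111111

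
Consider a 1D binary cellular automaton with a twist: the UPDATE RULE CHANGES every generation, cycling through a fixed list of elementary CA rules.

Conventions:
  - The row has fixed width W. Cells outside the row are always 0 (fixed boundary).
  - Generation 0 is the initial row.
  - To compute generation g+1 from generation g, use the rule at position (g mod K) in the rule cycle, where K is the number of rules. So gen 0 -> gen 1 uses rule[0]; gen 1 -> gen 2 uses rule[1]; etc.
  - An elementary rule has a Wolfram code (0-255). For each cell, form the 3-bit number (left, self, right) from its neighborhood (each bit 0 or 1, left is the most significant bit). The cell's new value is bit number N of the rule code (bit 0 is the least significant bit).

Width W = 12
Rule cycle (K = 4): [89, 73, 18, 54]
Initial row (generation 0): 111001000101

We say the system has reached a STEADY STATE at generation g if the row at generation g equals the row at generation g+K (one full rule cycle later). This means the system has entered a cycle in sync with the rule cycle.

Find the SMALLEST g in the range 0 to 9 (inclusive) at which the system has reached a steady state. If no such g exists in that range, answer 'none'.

Gen 0: 111001000101
Gen 1 (rule 89): 101100110000
Gen 2 (rule 73): 001100110111
Gen 3 (rule 18): 010011000000
Gen 4 (rule 54): 111100100000
Gen 5 (rule 89): 100110011111
Gen 6 (rule 73): 000110010001
Gen 7 (rule 18): 001001101010
Gen 8 (rule 54): 011110011111
Gen 9 (rule 89): 010011010001
Gen 10 (rule 73): 000011000100
Gen 11 (rule 18): 000100101010
Gen 12 (rule 54): 001111111111
Gen 13 (rule 89): 101000000001

Answer: none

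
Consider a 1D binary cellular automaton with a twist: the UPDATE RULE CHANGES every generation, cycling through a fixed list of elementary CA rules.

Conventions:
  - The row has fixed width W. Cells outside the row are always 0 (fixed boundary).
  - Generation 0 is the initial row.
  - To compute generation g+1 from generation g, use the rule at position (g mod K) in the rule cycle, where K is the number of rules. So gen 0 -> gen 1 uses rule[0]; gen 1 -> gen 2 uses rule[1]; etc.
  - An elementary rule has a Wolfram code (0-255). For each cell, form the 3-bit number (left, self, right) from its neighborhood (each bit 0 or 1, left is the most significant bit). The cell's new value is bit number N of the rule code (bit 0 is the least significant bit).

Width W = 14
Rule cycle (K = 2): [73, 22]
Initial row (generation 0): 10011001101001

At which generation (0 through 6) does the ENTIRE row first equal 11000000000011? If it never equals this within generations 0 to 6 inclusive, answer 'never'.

Gen 0: 10011001101001
Gen 1 (rule 73): 00011001100000
Gen 2 (rule 22): 00100110010000
Gen 3 (rule 73): 10000110000111
Gen 4 (rule 22): 11001001001000
Gen 5 (rule 73): 11000000000011
Gen 6 (rule 22): 00100000000100

Answer: 5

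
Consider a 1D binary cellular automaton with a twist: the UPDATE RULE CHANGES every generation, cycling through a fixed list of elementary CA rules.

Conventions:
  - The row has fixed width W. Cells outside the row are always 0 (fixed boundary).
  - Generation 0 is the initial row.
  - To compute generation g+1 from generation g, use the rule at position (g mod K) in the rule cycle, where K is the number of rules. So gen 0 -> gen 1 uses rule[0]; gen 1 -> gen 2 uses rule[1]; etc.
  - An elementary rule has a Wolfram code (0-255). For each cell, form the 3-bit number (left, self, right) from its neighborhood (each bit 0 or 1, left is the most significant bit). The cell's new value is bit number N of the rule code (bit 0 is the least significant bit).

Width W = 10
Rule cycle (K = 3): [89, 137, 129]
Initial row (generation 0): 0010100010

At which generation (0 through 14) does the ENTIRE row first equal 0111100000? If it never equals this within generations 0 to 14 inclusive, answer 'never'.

Answer: 5

Derivation:
Gen 0: 0010100010
Gen 1 (rule 89): 1000011001
Gen 2 (rule 137): 0011010000
Gen 3 (rule 129): 1000000111
Gen 4 (rule 89): 0111110101
Gen 5 (rule 137): 0111100000
Gen 6 (rule 129): 0011001111
Gen 7 (rule 89): 1011101001
Gen 8 (rule 137): 0011000000
Gen 9 (rule 129): 1000011111
Gen 10 (rule 89): 0111010001
Gen 11 (rule 137): 0110000100
Gen 12 (rule 129): 0000110001
Gen 13 (rule 89): 1110111100
Gen 14 (rule 137): 1100111001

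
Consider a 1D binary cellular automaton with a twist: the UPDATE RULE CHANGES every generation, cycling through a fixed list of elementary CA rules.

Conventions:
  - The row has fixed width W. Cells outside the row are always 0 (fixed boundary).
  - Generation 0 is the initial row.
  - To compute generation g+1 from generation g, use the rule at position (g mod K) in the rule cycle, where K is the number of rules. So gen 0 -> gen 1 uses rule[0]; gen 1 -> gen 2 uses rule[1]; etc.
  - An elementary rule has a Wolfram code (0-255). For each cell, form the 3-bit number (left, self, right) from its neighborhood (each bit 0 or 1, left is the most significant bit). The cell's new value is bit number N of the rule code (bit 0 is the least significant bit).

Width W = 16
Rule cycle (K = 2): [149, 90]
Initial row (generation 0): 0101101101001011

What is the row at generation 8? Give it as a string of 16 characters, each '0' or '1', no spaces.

Answer: 0001100000010001

Derivation:
Gen 0: 0101101101001011
Gen 1 (rule 149): 0100000001101000
Gen 2 (rule 90): 1010000011100100
Gen 3 (rule 149): 1011111001010111
Gen 4 (rule 90): 0010001110000101
Gen 5 (rule 149): 1011100101110101
Gen 6 (rule 90): 0010111001010000
Gen 7 (rule 149): 1010010101011111
Gen 8 (rule 90): 0001100000010001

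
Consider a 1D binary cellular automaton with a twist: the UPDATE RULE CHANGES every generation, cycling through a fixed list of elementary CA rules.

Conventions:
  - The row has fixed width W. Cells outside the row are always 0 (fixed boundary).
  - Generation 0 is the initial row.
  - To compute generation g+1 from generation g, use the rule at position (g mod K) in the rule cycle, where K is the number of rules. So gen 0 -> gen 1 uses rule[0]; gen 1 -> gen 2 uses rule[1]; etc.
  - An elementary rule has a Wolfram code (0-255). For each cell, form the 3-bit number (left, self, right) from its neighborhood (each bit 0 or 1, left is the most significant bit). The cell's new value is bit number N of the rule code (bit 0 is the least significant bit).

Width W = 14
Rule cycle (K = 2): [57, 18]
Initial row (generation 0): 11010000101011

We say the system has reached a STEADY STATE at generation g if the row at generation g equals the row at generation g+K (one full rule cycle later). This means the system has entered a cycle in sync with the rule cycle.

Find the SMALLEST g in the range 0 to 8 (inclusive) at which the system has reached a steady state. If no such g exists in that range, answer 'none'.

Gen 0: 11010000101011
Gen 1 (rule 57): 10101110010110
Gen 2 (rule 18): 00000001100001
Gen 3 (rule 57): 11111101011100
Gen 4 (rule 18): 00000000000010
Gen 5 (rule 57): 11111111111001
Gen 6 (rule 18): 00000000000110
Gen 7 (rule 57): 11111111110101
Gen 8 (rule 18): 00000000000000
Gen 9 (rule 57): 11111111111111
Gen 10 (rule 18): 00000000000000

Answer: 8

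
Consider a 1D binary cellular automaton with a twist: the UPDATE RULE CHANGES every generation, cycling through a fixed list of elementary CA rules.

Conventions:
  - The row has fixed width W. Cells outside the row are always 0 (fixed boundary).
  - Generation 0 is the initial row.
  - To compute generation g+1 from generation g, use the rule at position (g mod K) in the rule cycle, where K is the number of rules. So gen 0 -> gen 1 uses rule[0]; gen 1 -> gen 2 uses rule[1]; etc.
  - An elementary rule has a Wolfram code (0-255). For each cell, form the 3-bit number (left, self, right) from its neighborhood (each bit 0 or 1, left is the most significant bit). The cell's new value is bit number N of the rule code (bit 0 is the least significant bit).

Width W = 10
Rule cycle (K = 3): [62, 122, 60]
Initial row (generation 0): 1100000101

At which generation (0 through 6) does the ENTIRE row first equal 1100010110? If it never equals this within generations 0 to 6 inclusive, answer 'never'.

Gen 0: 1100000101
Gen 1 (rule 62): 1010001111
Gen 2 (rule 122): 0101011001
Gen 3 (rule 60): 0111110101
Gen 4 (rule 62): 1100001111
Gen 5 (rule 122): 1110011001
Gen 6 (rule 60): 1001010101

Answer: never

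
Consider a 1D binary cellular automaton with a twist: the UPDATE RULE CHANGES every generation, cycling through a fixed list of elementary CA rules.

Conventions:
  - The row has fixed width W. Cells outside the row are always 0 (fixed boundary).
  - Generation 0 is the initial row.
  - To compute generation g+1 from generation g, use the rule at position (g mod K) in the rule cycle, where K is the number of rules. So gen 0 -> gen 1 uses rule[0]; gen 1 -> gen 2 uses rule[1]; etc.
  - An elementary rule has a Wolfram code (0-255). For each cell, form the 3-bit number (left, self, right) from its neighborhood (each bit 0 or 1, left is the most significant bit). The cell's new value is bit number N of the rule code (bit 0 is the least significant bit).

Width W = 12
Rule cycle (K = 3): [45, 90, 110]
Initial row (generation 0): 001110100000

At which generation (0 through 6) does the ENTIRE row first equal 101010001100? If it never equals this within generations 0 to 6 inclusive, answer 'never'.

Answer: never

Derivation:
Gen 0: 001110100000
Gen 1 (rule 45): 101001101111
Gen 2 (rule 90): 000111101001
Gen 3 (rule 110): 001100111011
Gen 4 (rule 45): 101000100110
Gen 5 (rule 90): 000101011111
Gen 6 (rule 110): 001111110001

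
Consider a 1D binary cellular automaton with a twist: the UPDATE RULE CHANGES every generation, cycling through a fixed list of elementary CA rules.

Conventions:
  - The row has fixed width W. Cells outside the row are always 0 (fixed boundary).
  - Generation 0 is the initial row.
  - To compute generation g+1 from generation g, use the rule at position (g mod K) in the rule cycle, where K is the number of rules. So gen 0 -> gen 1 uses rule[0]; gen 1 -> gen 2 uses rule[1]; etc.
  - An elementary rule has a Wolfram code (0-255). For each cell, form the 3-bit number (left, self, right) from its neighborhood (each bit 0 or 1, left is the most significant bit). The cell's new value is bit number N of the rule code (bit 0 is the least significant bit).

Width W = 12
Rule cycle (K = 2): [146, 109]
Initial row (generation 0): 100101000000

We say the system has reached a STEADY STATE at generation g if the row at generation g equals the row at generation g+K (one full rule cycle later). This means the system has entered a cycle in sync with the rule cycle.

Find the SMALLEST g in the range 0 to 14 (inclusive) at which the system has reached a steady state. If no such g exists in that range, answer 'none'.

Answer: none

Derivation:
Gen 0: 100101000000
Gen 1 (rule 146): 011000100000
Gen 2 (rule 109): 011010101111
Gen 3 (rule 146): 100000000110
Gen 4 (rule 109): 101111110110
Gen 5 (rule 146): 000111100001
Gen 6 (rule 109): 110100101101
Gen 7 (rule 146): 000011000000
Gen 8 (rule 109): 111011011111
Gen 9 (rule 146): 010000001110
Gen 10 (rule 109): 010111101010
Gen 11 (rule 146): 100011000001
Gen 12 (rule 109): 101011011101
Gen 13 (rule 146): 000000001000
Gen 14 (rule 109): 111111101011
Gen 15 (rule 146): 011111000000
Gen 16 (rule 109): 010001011111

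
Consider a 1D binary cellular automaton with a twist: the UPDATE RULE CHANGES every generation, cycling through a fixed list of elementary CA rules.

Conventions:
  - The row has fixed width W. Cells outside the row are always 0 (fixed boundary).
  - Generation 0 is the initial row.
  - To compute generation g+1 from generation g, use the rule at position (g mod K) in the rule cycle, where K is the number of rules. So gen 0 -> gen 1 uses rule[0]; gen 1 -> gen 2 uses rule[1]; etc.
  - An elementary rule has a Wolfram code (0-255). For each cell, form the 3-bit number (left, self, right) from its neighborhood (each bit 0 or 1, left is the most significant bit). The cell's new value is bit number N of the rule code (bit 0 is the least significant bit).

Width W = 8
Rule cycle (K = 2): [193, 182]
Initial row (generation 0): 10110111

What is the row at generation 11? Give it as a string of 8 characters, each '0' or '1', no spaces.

Answer: 00110011

Derivation:
Gen 0: 10110111
Gen 1 (rule 193): 00010011
Gen 2 (rule 182): 00111100
Gen 3 (rule 193): 10011101
Gen 4 (rule 182): 11101011
Gen 5 (rule 193): 01100001
Gen 6 (rule 182): 10010011
Gen 7 (rule 193): 00000001
Gen 8 (rule 182): 00000011
Gen 9 (rule 193): 11111001
Gen 10 (rule 182): 01110111
Gen 11 (rule 193): 00110011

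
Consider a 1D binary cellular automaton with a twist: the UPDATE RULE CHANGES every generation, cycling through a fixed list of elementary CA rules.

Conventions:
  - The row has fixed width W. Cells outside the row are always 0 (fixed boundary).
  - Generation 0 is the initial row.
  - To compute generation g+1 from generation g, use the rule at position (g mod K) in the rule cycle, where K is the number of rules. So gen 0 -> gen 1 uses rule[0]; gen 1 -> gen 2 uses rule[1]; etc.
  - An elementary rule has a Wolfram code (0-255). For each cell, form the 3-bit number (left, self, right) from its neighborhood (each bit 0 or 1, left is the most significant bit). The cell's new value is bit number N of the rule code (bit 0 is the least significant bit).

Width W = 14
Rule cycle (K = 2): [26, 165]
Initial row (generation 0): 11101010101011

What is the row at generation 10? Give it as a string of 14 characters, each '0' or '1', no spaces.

Gen 0: 11101010101011
Gen 1 (rule 26): 10000000000010
Gen 2 (rule 165): 10111111111010
Gen 3 (rule 26): 00100000000001
Gen 4 (rule 165): 10101111111101
Gen 5 (rule 26): 00001000000000
Gen 6 (rule 165): 11101011111111
Gen 7 (rule 26): 10000010000000
Gen 8 (rule 165): 10111010111111
Gen 9 (rule 26): 00100000100000
Gen 10 (rule 165): 10101110101111

Answer: 10101110101111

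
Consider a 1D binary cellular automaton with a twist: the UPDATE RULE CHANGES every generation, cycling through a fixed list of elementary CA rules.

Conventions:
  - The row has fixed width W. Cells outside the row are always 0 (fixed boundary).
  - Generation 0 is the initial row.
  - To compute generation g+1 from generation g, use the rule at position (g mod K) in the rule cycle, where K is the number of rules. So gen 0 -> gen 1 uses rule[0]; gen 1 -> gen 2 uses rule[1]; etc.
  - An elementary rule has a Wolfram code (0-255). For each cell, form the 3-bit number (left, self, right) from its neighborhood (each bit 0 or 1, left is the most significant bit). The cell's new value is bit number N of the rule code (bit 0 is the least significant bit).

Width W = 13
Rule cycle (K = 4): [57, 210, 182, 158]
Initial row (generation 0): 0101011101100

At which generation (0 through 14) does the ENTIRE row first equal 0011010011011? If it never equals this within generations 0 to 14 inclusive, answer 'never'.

Gen 0: 0101011101100
Gen 1 (rule 57): 0010110011011
Gen 2 (rule 210): 0100011101001
Gen 3 (rule 182): 1110101011111
Gen 4 (rule 158): 1100101011110
Gen 5 (rule 57): 1010010110001
Gen 6 (rule 210): 0001100011010
Gen 7 (rule 182): 0010010100111
Gen 8 (rule 158): 0111110111110
Gen 9 (rule 57): 0100001100001
Gen 10 (rule 210): 1010010110010
Gen 11 (rule 182): 1111111001111
Gen 12 (rule 158): 1111110111110
Gen 13 (rule 57): 1000001100001
Gen 14 (rule 210): 0100010110010

Answer: never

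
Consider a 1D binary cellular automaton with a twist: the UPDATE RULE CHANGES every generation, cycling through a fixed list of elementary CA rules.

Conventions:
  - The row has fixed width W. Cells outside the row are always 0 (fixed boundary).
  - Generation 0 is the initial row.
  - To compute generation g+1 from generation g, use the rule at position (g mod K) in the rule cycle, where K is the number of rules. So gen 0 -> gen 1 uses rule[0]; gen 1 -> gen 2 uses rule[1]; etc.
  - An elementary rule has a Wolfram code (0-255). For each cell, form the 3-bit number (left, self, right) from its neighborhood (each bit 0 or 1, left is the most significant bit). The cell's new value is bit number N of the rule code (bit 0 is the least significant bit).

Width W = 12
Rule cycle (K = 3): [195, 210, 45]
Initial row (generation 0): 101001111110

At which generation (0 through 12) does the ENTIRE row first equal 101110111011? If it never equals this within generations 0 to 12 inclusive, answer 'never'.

Gen 0: 101001111110
Gen 1 (rule 195): 000010111110
Gen 2 (rule 210): 000100011111
Gen 3 (rule 45): 110101010000
Gen 4 (rule 195): 010000000111
Gen 5 (rule 210): 101000001011
Gen 6 (rule 45): 111011101110
Gen 7 (rule 195): 011001100110
Gen 8 (rule 210): 101110111011
Gen 9 (rule 45): 111001100110
Gen 10 (rule 195): 011010101010
Gen 11 (rule 210): 101000000001
Gen 12 (rule 45): 111011111101

Answer: 8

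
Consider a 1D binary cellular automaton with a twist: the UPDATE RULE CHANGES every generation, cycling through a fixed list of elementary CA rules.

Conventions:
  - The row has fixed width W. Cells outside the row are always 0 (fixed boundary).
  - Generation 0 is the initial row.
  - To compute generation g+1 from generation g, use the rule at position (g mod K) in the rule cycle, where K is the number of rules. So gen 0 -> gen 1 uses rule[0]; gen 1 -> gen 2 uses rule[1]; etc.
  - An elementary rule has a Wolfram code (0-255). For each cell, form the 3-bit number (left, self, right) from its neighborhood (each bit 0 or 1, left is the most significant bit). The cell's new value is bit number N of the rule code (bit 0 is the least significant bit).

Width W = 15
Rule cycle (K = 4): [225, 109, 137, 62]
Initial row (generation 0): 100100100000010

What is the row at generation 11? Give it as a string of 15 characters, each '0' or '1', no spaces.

Gen 0: 100100100000010
Gen 1 (rule 225): 000000001111000
Gen 2 (rule 109): 111111101001011
Gen 3 (rule 137): 111111000000010
Gen 4 (rule 62): 100000100000111
Gen 5 (rule 225): 001110001110011
Gen 6 (rule 109): 101010101010011
Gen 7 (rule 137): 000000000000010
Gen 8 (rule 62): 000000000000111
Gen 9 (rule 225): 111111111110011
Gen 10 (rule 109): 100000000010011
Gen 11 (rule 137): 001111111000010

Answer: 001111111000010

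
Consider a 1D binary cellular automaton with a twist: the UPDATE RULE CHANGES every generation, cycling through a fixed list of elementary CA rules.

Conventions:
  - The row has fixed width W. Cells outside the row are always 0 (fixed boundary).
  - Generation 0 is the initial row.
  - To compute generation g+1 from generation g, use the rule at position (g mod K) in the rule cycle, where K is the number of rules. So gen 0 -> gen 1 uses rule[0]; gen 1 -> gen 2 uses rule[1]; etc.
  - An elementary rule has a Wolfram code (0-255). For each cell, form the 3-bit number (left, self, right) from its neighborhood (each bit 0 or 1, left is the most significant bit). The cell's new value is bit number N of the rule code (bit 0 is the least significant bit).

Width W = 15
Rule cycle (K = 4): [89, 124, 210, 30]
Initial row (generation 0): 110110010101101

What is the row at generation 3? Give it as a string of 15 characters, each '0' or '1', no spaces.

Gen 0: 110110010101101
Gen 1 (rule 89): 110111000001100
Gen 2 (rule 124): 111101100001110
Gen 3 (rule 210): 011100110010111

Answer: 011100110010111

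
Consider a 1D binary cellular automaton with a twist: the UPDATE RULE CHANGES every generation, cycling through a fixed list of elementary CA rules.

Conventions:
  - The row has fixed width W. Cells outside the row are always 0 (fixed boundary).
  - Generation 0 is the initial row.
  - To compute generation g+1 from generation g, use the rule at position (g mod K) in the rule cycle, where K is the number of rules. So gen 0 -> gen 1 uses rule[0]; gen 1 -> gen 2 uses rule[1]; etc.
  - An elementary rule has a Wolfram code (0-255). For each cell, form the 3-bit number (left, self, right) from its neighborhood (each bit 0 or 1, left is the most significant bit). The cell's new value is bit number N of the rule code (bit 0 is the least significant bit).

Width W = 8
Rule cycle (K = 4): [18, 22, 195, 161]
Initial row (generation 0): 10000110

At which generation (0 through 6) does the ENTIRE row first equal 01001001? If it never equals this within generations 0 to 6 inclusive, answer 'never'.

Gen 0: 10000110
Gen 1 (rule 18): 01001001
Gen 2 (rule 22): 11111111
Gen 3 (rule 195): 01111111
Gen 4 (rule 161): 00111110
Gen 5 (rule 18): 01000001
Gen 6 (rule 22): 11100011

Answer: 1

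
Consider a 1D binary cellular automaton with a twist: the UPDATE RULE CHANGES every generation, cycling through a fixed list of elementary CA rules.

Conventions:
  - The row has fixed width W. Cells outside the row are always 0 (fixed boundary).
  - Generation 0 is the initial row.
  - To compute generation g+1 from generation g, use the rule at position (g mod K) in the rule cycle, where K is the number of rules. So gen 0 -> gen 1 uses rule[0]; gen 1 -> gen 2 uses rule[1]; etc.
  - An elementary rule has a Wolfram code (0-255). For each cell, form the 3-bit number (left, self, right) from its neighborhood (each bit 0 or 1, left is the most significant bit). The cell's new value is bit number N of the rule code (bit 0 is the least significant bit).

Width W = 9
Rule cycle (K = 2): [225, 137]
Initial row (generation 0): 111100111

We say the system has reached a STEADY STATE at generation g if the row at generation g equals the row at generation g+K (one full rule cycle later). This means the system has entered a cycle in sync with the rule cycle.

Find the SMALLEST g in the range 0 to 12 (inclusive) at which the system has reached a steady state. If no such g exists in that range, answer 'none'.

Answer: 3

Derivation:
Gen 0: 111100111
Gen 1 (rule 225): 011100011
Gen 2 (rule 137): 011001010
Gen 3 (rule 225): 001000100
Gen 4 (rule 137): 100010001
Gen 5 (rule 225): 001000100
Gen 6 (rule 137): 100010001
Gen 7 (rule 225): 001000100
Gen 8 (rule 137): 100010001
Gen 9 (rule 225): 001000100
Gen 10 (rule 137): 100010001
Gen 11 (rule 225): 001000100
Gen 12 (rule 137): 100010001
Gen 13 (rule 225): 001000100
Gen 14 (rule 137): 100010001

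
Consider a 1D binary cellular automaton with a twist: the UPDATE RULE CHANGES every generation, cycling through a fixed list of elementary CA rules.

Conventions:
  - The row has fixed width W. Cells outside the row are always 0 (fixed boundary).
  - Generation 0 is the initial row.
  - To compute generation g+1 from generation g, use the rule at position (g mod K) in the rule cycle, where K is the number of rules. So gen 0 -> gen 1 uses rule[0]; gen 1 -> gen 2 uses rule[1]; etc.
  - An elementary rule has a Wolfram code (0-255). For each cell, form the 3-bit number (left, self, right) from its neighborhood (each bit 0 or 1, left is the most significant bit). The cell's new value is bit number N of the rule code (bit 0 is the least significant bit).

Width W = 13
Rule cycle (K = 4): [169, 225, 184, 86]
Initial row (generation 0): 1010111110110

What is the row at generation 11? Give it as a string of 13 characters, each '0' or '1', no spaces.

Gen 0: 1010111110110
Gen 1 (rule 169): 0101111101100
Gen 2 (rule 225): 0010111110101
Gen 3 (rule 184): 0001111101010
Gen 4 (rule 86): 0010000101011
Gen 5 (rule 169): 1000110010110
Gen 6 (rule 225): 0010010001010
Gen 7 (rule 184): 0001001000101
Gen 8 (rule 86): 0011111101101
Gen 9 (rule 169): 1011111011010
Gen 10 (rule 225): 0101111101100
Gen 11 (rule 184): 0011111011010

Answer: 0011111011010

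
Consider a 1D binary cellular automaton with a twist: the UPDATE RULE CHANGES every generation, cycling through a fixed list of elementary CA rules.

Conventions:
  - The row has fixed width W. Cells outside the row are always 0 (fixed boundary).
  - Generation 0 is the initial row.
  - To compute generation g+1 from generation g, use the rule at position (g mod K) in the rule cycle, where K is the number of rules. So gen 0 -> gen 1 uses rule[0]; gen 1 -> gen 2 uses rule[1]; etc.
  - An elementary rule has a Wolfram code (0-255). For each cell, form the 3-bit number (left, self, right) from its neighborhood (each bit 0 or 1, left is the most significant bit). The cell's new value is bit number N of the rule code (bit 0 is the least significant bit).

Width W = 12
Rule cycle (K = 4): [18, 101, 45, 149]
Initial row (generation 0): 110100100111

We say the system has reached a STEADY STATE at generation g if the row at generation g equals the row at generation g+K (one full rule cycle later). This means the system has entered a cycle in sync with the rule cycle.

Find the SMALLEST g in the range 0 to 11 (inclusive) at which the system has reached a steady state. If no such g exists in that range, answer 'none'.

Answer: 5

Derivation:
Gen 0: 110100100111
Gen 1 (rule 18): 000011011000
Gen 2 (rule 101): 111001101011
Gen 3 (rule 45): 100001011110
Gen 4 (rule 149): 111101001101
Gen 5 (rule 18): 000000110000
Gen 6 (rule 101): 111110010111
Gen 7 (rule 45): 100000011100
Gen 8 (rule 149): 111111001011
Gen 9 (rule 18): 000000110000
Gen 10 (rule 101): 111110010111
Gen 11 (rule 45): 100000011100
Gen 12 (rule 149): 111111001011
Gen 13 (rule 18): 000000110000
Gen 14 (rule 101): 111110010111
Gen 15 (rule 45): 100000011100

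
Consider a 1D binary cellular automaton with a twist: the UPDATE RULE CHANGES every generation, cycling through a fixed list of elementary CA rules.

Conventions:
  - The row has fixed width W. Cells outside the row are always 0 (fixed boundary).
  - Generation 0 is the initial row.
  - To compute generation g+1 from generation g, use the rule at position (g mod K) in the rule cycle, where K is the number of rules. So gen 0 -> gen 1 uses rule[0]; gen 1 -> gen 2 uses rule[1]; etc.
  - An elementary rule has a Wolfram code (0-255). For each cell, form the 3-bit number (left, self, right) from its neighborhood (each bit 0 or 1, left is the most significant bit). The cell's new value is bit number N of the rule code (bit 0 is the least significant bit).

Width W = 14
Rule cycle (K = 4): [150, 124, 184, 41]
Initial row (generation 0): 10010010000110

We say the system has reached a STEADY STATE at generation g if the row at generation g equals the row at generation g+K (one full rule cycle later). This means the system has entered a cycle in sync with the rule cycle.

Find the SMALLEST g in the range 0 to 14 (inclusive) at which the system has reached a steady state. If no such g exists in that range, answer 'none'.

Gen 0: 10010010000110
Gen 1 (rule 150): 11111111001001
Gen 2 (rule 124): 10000001101101
Gen 3 (rule 184): 01000001011010
Gen 4 (rule 41): 00011100110100
Gen 5 (rule 150): 00101011000110
Gen 6 (rule 124): 00111111100111
Gen 7 (rule 184): 00111111010110
Gen 8 (rule 41): 10100000101100
Gen 9 (rule 150): 10110001100010
Gen 10 (rule 124): 11111001110011
Gen 11 (rule 184): 11110101101010
Gen 12 (rule 41): 10001011010100
Gen 13 (rule 150): 11011000010110
Gen 14 (rule 124): 11111100011111
Gen 15 (rule 184): 11111010011110
Gen 16 (rule 41): 10000100010000
Gen 17 (rule 150): 11001110111000
Gen 18 (rule 124): 11101011101100

Answer: none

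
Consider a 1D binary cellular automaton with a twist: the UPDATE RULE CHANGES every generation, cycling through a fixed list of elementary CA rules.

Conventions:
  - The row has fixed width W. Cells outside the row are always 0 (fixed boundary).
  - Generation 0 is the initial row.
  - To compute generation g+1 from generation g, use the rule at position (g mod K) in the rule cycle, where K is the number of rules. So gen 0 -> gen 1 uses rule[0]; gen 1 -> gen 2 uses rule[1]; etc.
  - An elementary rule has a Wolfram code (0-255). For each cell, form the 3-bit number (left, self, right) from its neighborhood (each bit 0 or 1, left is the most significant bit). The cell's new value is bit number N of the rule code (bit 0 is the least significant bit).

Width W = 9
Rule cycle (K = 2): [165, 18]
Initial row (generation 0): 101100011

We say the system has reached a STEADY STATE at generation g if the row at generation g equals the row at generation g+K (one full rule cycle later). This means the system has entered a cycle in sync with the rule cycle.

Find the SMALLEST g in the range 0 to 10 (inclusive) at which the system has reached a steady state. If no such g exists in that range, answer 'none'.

Gen 0: 101100011
Gen 1 (rule 165): 110001000
Gen 2 (rule 18): 001010100
Gen 3 (rule 165): 101111101
Gen 4 (rule 18): 000000000
Gen 5 (rule 165): 111111111
Gen 6 (rule 18): 000000000
Gen 7 (rule 165): 111111111
Gen 8 (rule 18): 000000000
Gen 9 (rule 165): 111111111
Gen 10 (rule 18): 000000000
Gen 11 (rule 165): 111111111
Gen 12 (rule 18): 000000000

Answer: 4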